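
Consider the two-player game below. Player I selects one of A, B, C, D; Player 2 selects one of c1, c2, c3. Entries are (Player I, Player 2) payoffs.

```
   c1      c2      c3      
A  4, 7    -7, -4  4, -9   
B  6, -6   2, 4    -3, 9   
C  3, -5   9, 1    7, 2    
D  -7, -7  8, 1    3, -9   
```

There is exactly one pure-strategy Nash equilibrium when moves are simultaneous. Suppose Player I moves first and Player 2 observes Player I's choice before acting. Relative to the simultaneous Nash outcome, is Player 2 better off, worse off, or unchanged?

worse off

Backward induction with Player I moving first.
- A: Player 2 compares 7, -4, -9 and picks c1; Player I would get 4.
- B: Player 2 compares -6, 4, 9 and picks c3; Player I would get -3.
- C: Player 2 compares -5, 1, 2 and picks c3; Player I would get 7.
- D: Player 2 compares -7, 1, -9 and picks c2; Player I would get 8.
Among 4, -3, 7, 8, the best is 8 at D. Subgame-perfect outcome: (D, c2) with payoffs (8, 1).
For the simultaneous game, intersect best replies.
Player I's best replies: c1→B; c2→C; c3→C.
Player 2's best replies: A→c1; B→c3; C→c3; D→c2.
Only (C, c3) has each player best-responding; Nash payoffs (7, 2).
Player 2 earns 1 sequentially versus 2 at the Nash outcome: worse off.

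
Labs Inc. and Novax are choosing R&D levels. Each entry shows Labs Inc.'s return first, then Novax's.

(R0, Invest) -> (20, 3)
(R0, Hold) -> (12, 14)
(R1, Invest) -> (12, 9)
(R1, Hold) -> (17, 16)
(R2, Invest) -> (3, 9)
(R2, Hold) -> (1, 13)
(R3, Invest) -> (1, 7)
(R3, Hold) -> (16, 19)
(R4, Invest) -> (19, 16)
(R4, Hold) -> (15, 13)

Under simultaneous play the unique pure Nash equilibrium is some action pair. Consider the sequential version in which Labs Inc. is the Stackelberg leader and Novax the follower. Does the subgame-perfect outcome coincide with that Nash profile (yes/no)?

Work backward from Novax's decision.
- R0: Novax compares 3, 14 and picks Hold; Labs Inc. would get 12.
- R1: Novax compares 9, 16 and picks Hold; Labs Inc. would get 17.
- R2: Novax compares 9, 13 and picks Hold; Labs Inc. would get 1.
- R3: Novax compares 7, 19 and picks Hold; Labs Inc. would get 16.
- R4: Novax compares 16, 13 and picks Invest; Labs Inc. would get 19.
Among 12, 17, 1, 16, 19, the best is 19 at R4. Subgame-perfect outcome: (R4, Invest) with payoffs (19, 16).
Now find the simultaneous Nash equilibrium.
Labs Inc.'s best replies: Invest→R0; Hold→R1.
Novax's best replies: R0→Hold; R1→Hold; R2→Hold; R3→Hold; R4→Invest.
The unique mutual best reply is (R1, Hold), giving (17, 16).
Sequential outcome (R4, Invest) differs from the Nash profile (R1, Hold).

no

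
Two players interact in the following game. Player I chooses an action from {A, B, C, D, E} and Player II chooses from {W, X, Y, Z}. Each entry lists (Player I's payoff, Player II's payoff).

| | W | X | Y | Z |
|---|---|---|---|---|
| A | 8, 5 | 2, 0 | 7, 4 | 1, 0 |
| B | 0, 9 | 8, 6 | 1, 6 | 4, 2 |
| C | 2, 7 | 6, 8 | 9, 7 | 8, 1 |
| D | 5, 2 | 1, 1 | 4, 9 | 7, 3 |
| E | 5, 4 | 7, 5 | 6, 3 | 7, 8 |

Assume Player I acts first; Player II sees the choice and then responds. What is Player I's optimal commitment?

A

Solve by backward induction (Player I leads).
- A: BR = W, leader payoff 8.
- B: BR = W, leader payoff 0.
- C: BR = X, leader payoff 6.
- D: BR = Y, leader payoff 4.
- E: BR = Z, leader payoff 7.
Maximizing over 8, 0, 6, 4, 7, Player I chooses A. Subgame-perfect outcome: (A, W) with payoffs (8, 5).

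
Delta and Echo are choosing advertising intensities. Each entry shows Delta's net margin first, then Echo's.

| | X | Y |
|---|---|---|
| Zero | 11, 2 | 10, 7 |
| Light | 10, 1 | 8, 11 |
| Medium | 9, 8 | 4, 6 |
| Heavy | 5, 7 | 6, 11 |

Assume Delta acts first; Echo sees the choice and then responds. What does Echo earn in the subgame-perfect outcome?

Solve by backward induction (Delta leads).
- Zero → Echo plays Y (best of 2, 7); Delta gets 10.
- Light → Echo plays Y (best of 1, 11); Delta gets 8.
- Medium → Echo plays X (best of 8, 6); Delta gets 9.
- Heavy → Echo plays Y (best of 7, 11); Delta gets 6.
Delta's induced payoffs are 10, 8, 9, 6, so Delta commits to Zero. Subgame-perfect outcome: (Zero, Y) with payoffs (10, 7).

7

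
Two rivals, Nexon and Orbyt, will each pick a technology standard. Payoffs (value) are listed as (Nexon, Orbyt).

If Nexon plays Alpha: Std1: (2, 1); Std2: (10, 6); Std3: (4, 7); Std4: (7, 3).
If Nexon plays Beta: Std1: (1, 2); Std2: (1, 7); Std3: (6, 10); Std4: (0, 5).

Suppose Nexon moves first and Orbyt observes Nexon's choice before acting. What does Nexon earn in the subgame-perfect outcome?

6

Solve by backward induction (Nexon leads).
- Alpha: Orbyt compares 1, 6, 7, 3 and picks Std3; Nexon would get 4.
- Beta: Orbyt compares 2, 7, 10, 5 and picks Std3; Nexon would get 6.
Nexon's induced payoffs are 4, 6, so Nexon commits to Beta. Subgame-perfect outcome: (Beta, Std3) with payoffs (6, 10).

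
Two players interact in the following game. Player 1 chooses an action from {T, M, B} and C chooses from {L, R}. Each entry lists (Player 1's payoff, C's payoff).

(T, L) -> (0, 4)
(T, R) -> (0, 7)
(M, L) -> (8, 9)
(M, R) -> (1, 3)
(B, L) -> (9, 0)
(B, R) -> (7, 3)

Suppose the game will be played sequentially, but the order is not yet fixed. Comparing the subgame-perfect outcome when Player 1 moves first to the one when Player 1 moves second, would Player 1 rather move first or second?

If Player 1 leads: C's best replies are T→R, M→L, B→R; Player 1's induced payoffs 0, 8, 7; outcome (M, L), payoffs (8, 9).
If C leads: Player 1's best replies are L→B, R→B; C's induced payoffs 0, 3; outcome (B, R), payoffs (7, 3).
Player 1 gets 8 moving first and 7 moving second, so Player 1 prefers to move first.

first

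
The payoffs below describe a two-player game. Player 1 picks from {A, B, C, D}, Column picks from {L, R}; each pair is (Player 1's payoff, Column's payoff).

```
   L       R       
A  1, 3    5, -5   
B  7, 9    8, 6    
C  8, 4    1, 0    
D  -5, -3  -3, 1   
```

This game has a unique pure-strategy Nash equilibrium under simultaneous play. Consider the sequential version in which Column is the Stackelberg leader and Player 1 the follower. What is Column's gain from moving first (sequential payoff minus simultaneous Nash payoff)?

2

Player 1 best-responds to each possible Column move:
- L: BR = C, leader payoff 4.
- R: BR = B, leader payoff 6.
Among 4, 6, the best is 6 at R. Subgame-perfect outcome: (B, R) with payoffs (8, 6).
For the simultaneous game, intersect best replies.
Player 1's best replies: L→C; R→B.
Column's best replies: A→L; B→L; C→L; D→R.
Only (C, L) has each player best-responding; Nash payoffs (8, 4).
Column's commitment gain: 6 − 4 = 2.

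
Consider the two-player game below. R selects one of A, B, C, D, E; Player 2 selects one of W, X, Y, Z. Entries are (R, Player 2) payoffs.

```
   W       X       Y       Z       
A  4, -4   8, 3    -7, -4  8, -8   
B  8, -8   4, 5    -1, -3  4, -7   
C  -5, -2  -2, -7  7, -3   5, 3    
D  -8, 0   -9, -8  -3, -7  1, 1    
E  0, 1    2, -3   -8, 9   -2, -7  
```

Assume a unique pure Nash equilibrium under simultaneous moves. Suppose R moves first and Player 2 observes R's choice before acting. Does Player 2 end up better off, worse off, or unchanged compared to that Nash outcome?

unchanged

Work backward from Player 2's decision.
- A: BR = X, leader payoff 8.
- B: BR = X, leader payoff 4.
- C: BR = Z, leader payoff 5.
- D: BR = Z, leader payoff 1.
- E: BR = Y, leader payoff -8.
Maximizing over 8, 4, 5, 1, -8, R chooses A. Subgame-perfect outcome: (A, X) with payoffs (8, 3).
Now find the simultaneous Nash equilibrium.
R's best replies: W→B; X→A; Y→C; Z→A.
Player 2's best replies: A→X; B→X; C→Z; D→Z; E→Y.
The unique mutual best reply is (A, X), giving (8, 3).
Player 2 earns 3 sequentially versus 3 at the Nash outcome: unchanged.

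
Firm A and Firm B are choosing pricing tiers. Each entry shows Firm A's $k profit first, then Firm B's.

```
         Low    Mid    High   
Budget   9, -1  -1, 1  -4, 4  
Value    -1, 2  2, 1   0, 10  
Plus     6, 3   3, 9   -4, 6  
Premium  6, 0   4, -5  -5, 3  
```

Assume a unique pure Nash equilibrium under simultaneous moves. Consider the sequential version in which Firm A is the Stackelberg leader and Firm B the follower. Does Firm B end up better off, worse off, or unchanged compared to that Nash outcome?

worse off

Solve by backward induction (Firm A leads).
- Budget → Firm B plays High (best of -1, 1, 4); Firm A gets -4.
- Value → Firm B plays High (best of 2, 1, 10); Firm A gets 0.
- Plus → Firm B plays Mid (best of 3, 9, 6); Firm A gets 3.
- Premium → Firm B plays High (best of 0, -5, 3); Firm A gets -5.
Firm A's induced payoffs are -4, 0, 3, -5, so Firm A commits to Plus. Subgame-perfect outcome: (Plus, Mid) with payoffs (3, 9).
Under simultaneous play:
Firm A's best replies: Low→Budget; Mid→Premium; High→Value.
Firm B's best replies: Budget→High; Value→High; Plus→Mid; Premium→High.
The unique mutual best reply is (Value, High), giving (0, 10).
Firm B earns 9 sequentially versus 10 at the Nash outcome: worse off.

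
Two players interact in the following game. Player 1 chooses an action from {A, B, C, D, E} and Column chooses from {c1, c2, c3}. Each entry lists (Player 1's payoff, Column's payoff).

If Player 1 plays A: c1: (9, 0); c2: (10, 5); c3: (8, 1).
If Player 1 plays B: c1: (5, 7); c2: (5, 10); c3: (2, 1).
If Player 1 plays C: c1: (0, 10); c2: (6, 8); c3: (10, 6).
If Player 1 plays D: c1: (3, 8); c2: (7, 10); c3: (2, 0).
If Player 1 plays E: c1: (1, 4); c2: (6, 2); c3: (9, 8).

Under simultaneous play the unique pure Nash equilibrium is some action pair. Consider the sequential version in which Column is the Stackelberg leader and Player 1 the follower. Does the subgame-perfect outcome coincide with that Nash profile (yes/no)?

no

Backward induction with Column moving first.
- c1 → Player 1 plays A (best of 9, 5, 0, 3, 1); Column gets 0.
- c2 → Player 1 plays A (best of 10, 5, 6, 7, 6); Column gets 5.
- c3 → Player 1 plays C (best of 8, 2, 10, 2, 9); Column gets 6.
Among 0, 5, 6, the best is 6 at c3. Subgame-perfect outcome: (C, c3) with payoffs (10, 6).
Now find the simultaneous Nash equilibrium.
Player 1's best replies: c1→A; c2→A; c3→C.
Column's best replies: A→c2; B→c2; C→c1; D→c2; E→c3.
The unique mutual best reply is (A, c2), giving (10, 5).
Sequential outcome (C, c3) differs from the Nash profile (A, c2).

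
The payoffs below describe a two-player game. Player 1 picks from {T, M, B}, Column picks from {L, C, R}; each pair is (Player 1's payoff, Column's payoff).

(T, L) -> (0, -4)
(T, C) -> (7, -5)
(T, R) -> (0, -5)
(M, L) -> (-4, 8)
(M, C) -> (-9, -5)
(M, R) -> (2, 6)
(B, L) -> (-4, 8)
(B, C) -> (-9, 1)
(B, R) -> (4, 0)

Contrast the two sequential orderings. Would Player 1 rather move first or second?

second

If Player 1 leads: Column's best replies are T→L, M→L, B→L; Player 1's induced payoffs 0, -4, -4; outcome (T, L), payoffs (0, -4).
If Column leads: Player 1's best replies are L→T, C→T, R→B; Column's induced payoffs -4, -5, 0; outcome (B, R), payoffs (4, 0).
Player 1 gets 0 moving first and 4 moving second, so Player 1 prefers to move second.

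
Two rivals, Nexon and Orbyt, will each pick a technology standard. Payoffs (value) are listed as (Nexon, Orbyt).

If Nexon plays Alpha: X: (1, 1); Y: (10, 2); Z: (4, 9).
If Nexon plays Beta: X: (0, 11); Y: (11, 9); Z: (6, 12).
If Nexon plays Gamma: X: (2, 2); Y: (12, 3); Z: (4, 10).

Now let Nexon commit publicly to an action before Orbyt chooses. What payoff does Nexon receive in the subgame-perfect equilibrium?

6

Solve by backward induction (Nexon leads).
- Alpha: Orbyt compares 1, 2, 9 and picks Z; Nexon would get 4.
- Beta: Orbyt compares 11, 9, 12 and picks Z; Nexon would get 6.
- Gamma: Orbyt compares 2, 3, 10 and picks Z; Nexon would get 4.
Maximizing over 4, 6, 4, Nexon chooses Beta. Subgame-perfect outcome: (Beta, Z) with payoffs (6, 12).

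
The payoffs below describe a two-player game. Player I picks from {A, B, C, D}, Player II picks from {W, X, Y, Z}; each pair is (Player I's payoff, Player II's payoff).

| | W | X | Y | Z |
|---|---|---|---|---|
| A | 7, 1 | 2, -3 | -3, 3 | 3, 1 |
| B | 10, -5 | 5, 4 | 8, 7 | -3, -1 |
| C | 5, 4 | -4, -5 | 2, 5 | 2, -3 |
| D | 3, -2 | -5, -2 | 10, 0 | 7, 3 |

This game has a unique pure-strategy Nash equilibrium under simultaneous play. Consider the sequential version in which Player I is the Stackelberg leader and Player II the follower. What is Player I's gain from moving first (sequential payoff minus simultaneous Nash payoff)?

Work backward from Player II's decision.
- A: BR = Y, leader payoff -3.
- B: BR = Y, leader payoff 8.
- C: BR = Y, leader payoff 2.
- D: BR = Z, leader payoff 7.
Among -3, 8, 2, 7, the best is 8 at B. Subgame-perfect outcome: (B, Y) with payoffs (8, 7).
Now find the simultaneous Nash equilibrium.
Player I's best replies: W→B; X→B; Y→D; Z→D.
Player II's best replies: A→Y; B→Y; C→Y; D→Z.
Only (D, Z) has each player best-responding; Nash payoffs (7, 3).
Player I's commitment gain: 8 − 7 = 1.

1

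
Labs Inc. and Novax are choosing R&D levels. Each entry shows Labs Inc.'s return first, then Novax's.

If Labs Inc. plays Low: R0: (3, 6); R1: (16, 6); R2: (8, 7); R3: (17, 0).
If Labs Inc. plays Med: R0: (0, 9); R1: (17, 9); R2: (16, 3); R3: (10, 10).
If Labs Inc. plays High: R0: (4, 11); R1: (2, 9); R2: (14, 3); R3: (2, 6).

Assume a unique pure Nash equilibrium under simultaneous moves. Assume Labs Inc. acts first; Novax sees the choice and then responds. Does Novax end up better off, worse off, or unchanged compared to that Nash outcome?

worse off

Solve by backward induction (Labs Inc. leads).
- Low: BR = R2, leader payoff 8.
- Med: BR = R3, leader payoff 10.
- High: BR = R0, leader payoff 4.
Maximizing over 8, 10, 4, Labs Inc. chooses Med. Subgame-perfect outcome: (Med, R3) with payoffs (10, 10).
Now find the simultaneous Nash equilibrium.
Labs Inc.'s best replies: R0→High; R1→Med; R2→Med; R3→Low.
Novax's best replies: Low→R2; Med→R3; High→R0.
Only (High, R0) has each player best-responding; Nash payoffs (4, 11).
Novax earns 10 sequentially versus 11 at the Nash outcome: worse off.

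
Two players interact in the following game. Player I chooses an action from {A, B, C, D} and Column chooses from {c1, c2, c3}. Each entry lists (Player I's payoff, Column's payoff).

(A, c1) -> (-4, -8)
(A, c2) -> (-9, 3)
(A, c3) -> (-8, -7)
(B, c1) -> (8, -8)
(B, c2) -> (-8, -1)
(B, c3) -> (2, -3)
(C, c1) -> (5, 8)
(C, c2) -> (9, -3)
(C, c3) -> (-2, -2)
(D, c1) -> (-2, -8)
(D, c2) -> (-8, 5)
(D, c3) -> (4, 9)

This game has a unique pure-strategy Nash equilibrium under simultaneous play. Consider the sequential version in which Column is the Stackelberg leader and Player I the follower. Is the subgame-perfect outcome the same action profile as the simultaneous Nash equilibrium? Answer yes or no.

yes

Solve by backward induction (Column leads).
- c1: BR = B, leader payoff -8.
- c2: BR = C, leader payoff -3.
- c3: BR = D, leader payoff 9.
Maximizing over -8, -3, 9, Column chooses c3. Subgame-perfect outcome: (D, c3) with payoffs (4, 9).
Under simultaneous play:
Player I's best replies: c1→B; c2→C; c3→D.
Column's best replies: A→c2; B→c2; C→c1; D→c3.
The unique mutual best reply is (D, c3), giving (4, 9).
Sequential outcome (D, c3) coincides with the Nash profile (D, c3).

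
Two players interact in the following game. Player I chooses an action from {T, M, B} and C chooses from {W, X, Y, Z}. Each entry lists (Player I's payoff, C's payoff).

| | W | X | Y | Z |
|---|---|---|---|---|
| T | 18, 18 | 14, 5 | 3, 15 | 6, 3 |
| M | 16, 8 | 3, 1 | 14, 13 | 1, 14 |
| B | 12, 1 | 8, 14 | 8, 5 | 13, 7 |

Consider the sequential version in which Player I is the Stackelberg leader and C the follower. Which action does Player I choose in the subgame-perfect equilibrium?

T

Backward induction with Player I moving first.
- T → C plays W (best of 18, 5, 15, 3); Player I gets 18.
- M → C plays Z (best of 8, 1, 13, 14); Player I gets 1.
- B → C plays X (best of 1, 14, 5, 7); Player I gets 8.
Maximizing over 18, 1, 8, Player I chooses T. Subgame-perfect outcome: (T, W) with payoffs (18, 18).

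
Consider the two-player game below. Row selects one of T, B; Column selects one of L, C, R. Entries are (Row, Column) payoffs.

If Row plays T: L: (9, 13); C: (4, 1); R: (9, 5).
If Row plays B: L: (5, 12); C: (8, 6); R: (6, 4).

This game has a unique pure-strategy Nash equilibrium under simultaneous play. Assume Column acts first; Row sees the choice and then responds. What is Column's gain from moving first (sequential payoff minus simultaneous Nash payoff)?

Row best-responds to each possible Column move:
- L: BR = T, leader payoff 13.
- C: BR = B, leader payoff 6.
- R: BR = T, leader payoff 5.
Among 13, 6, 5, the best is 13 at L. Subgame-perfect outcome: (T, L) with payoffs (9, 13).
Now find the simultaneous Nash equilibrium.
Row's best replies: L→T; C→B; R→T.
Column's best replies: T→L; B→L.
Only (T, L) has each player best-responding; Nash payoffs (9, 13).
Column's commitment gain: 13 − 13 = 0.

0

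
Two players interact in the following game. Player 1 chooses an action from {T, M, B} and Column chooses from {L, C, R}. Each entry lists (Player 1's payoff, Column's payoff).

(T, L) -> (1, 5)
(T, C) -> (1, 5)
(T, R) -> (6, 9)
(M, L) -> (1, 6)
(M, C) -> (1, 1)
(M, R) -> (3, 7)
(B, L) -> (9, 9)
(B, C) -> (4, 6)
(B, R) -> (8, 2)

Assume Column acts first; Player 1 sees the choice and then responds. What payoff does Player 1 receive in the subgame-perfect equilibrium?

9

Work backward from Player 1's decision.
- L → Player 1 plays B (best of 1, 1, 9); Column gets 9.
- C → Player 1 plays B (best of 1, 1, 4); Column gets 6.
- R → Player 1 plays B (best of 6, 3, 8); Column gets 2.
Maximizing over 9, 6, 2, Column chooses L. Subgame-perfect outcome: (B, L) with payoffs (9, 9).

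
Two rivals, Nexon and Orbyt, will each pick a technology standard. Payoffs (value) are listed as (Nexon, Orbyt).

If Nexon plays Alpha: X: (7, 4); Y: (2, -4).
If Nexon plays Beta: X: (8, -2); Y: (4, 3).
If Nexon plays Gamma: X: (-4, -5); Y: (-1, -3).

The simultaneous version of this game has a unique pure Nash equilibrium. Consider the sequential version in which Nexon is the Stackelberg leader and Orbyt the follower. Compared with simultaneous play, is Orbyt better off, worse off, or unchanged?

better off

Orbyt best-responds to each possible Nexon move:
- Alpha: BR = X, leader payoff 7.
- Beta: BR = Y, leader payoff 4.
- Gamma: BR = Y, leader payoff -1.
Among 7, 4, -1, the best is 7 at Alpha. Subgame-perfect outcome: (Alpha, X) with payoffs (7, 4).
Under simultaneous play:
Nexon's best replies: X→Beta; Y→Beta.
Orbyt's best replies: Alpha→X; Beta→Y; Gamma→Y.
The unique mutual best reply is (Beta, Y), giving (4, 3).
Orbyt earns 4 sequentially versus 3 at the Nash outcome: better off.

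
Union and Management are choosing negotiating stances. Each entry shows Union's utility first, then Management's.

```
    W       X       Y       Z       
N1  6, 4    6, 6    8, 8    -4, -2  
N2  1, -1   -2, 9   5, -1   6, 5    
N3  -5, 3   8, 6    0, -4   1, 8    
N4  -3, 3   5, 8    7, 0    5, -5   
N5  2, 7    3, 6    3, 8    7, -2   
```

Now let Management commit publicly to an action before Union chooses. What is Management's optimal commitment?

Union best-responds to each possible Management move:
- W: BR = N1, leader payoff 4.
- X: BR = N3, leader payoff 6.
- Y: BR = N1, leader payoff 8.
- Z: BR = N5, leader payoff -2.
Among 4, 6, 8, -2, the best is 8 at Y. Subgame-perfect outcome: (N1, Y) with payoffs (8, 8).

Y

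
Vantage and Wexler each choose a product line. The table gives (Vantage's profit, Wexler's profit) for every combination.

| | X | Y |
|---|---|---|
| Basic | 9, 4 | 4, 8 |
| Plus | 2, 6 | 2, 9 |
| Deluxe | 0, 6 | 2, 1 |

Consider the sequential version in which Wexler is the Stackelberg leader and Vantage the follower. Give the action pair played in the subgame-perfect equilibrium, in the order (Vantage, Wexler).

Vantage best-responds to each possible Wexler move:
- X: Vantage compares 9, 2, 0 and picks Basic; Wexler would get 4.
- Y: Vantage compares 4, 2, 2 and picks Basic; Wexler would get 8.
Among 4, 8, the best is 8 at Y. Subgame-perfect outcome: (Basic, Y) with payoffs (4, 8).

(Basic, Y)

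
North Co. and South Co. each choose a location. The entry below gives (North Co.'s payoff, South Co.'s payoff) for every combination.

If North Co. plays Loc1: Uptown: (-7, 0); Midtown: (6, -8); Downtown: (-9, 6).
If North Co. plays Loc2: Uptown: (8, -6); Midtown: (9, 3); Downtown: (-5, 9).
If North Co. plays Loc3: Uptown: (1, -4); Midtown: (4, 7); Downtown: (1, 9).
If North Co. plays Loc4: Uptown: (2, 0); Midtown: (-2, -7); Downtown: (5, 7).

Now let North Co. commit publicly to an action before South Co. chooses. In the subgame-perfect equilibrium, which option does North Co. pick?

Backward induction with North Co. moving first.
- Loc1: South Co. compares 0, -8, 6 and picks Downtown; North Co. would get -9.
- Loc2: South Co. compares -6, 3, 9 and picks Downtown; North Co. would get -5.
- Loc3: South Co. compares -4, 7, 9 and picks Downtown; North Co. would get 1.
- Loc4: South Co. compares 0, -7, 7 and picks Downtown; North Co. would get 5.
Among -9, -5, 1, 5, the best is 5 at Loc4. Subgame-perfect outcome: (Loc4, Downtown) with payoffs (5, 7).

Loc4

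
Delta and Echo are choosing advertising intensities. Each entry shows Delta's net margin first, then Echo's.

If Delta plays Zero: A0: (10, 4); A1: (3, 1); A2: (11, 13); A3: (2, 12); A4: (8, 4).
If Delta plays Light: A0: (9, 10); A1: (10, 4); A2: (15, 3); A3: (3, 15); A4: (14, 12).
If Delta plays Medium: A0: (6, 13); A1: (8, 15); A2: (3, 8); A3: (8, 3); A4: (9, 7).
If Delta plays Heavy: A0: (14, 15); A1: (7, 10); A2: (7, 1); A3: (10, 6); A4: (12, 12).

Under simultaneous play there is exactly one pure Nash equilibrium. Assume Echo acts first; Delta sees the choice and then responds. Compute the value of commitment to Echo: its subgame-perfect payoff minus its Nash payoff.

0

Delta best-responds to each possible Echo move:
- A0 → Delta plays Heavy (best of 10, 9, 6, 14); Echo gets 15.
- A1 → Delta plays Light (best of 3, 10, 8, 7); Echo gets 4.
- A2 → Delta plays Light (best of 11, 15, 3, 7); Echo gets 3.
- A3 → Delta plays Heavy (best of 2, 3, 8, 10); Echo gets 6.
- A4 → Delta plays Light (best of 8, 14, 9, 12); Echo gets 12.
Among 15, 4, 3, 6, 12, the best is 15 at A0. Subgame-perfect outcome: (Heavy, A0) with payoffs (14, 15).
Under simultaneous play:
Delta's best replies: A0→Heavy; A1→Light; A2→Light; A3→Heavy; A4→Light.
Echo's best replies: Zero→A2; Light→A3; Medium→A1; Heavy→A0.
Only (Heavy, A0) has each player best-responding; Nash payoffs (14, 15).
Echo's commitment gain: 15 − 15 = 0.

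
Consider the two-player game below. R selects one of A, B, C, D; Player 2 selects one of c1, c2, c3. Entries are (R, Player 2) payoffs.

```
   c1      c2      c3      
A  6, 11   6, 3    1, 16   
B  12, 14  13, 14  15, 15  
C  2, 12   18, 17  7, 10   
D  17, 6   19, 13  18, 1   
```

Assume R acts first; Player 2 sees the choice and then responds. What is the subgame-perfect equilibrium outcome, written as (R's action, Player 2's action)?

(D, c2)

Work backward from Player 2's decision.
- A: BR = c3, leader payoff 1.
- B: BR = c3, leader payoff 15.
- C: BR = c2, leader payoff 18.
- D: BR = c2, leader payoff 19.
Maximizing over 1, 15, 18, 19, R chooses D. Subgame-perfect outcome: (D, c2) with payoffs (19, 13).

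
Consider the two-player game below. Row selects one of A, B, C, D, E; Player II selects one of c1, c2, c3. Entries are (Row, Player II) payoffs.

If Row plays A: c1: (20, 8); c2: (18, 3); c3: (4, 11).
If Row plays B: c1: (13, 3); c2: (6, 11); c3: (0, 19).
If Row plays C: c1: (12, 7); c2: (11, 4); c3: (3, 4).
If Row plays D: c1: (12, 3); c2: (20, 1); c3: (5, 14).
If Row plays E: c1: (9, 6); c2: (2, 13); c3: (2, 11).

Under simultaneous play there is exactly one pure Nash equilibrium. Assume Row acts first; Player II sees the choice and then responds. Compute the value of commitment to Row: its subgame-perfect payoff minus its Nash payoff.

Solve by backward induction (Row leads).
- A: Player II compares 8, 3, 11 and picks c3; Row would get 4.
- B: Player II compares 3, 11, 19 and picks c3; Row would get 0.
- C: Player II compares 7, 4, 4 and picks c1; Row would get 12.
- D: Player II compares 3, 1, 14 and picks c3; Row would get 5.
- E: Player II compares 6, 13, 11 and picks c2; Row would get 2.
Maximizing over 4, 0, 12, 5, 2, Row chooses C. Subgame-perfect outcome: (C, c1) with payoffs (12, 7).
Under simultaneous play:
Row's best replies: c1→A; c2→D; c3→D.
Player II's best replies: A→c3; B→c3; C→c1; D→c3; E→c2.
The unique mutual best reply is (D, c3), giving (5, 14).
Row's commitment gain: 12 − 5 = 7.

7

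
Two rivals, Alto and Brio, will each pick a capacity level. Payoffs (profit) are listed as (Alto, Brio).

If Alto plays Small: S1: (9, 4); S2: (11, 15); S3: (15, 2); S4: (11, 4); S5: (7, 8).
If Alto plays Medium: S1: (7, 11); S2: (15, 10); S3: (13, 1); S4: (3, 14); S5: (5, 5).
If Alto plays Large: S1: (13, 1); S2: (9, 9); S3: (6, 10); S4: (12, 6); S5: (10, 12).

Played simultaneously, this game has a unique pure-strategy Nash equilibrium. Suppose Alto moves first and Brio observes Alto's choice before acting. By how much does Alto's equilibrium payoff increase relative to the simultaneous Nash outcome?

Backward induction with Alto moving first.
- Small → Brio plays S2 (best of 4, 15, 2, 4, 8); Alto gets 11.
- Medium → Brio plays S4 (best of 11, 10, 1, 14, 5); Alto gets 3.
- Large → Brio plays S5 (best of 1, 9, 10, 6, 12); Alto gets 10.
Alto's induced payoffs are 11, 3, 10, so Alto commits to Small. Subgame-perfect outcome: (Small, S2) with payoffs (11, 15).
Under simultaneous play:
Alto's best replies: S1→Large; S2→Medium; S3→Small; S4→Large; S5→Large.
Brio's best replies: Small→S2; Medium→S4; Large→S5.
The unique mutual best reply is (Large, S5), giving (10, 12).
Alto's commitment gain: 11 − 10 = 1.

1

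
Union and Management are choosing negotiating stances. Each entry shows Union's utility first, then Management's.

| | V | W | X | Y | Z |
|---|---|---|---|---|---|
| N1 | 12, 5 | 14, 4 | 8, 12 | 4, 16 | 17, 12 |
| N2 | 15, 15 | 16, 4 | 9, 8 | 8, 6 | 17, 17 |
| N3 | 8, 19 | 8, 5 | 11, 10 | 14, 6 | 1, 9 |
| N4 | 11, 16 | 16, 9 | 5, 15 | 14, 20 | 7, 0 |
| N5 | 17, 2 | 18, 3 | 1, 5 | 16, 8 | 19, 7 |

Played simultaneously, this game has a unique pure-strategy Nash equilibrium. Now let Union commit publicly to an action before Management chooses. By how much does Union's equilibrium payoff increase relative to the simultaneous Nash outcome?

1

Management best-responds to each possible Union move:
- N1: Management compares 5, 4, 12, 16, 12 and picks Y; Union would get 4.
- N2: Management compares 15, 4, 8, 6, 17 and picks Z; Union would get 17.
- N3: Management compares 19, 5, 10, 6, 9 and picks V; Union would get 8.
- N4: Management compares 16, 9, 15, 20, 0 and picks Y; Union would get 14.
- N5: Management compares 2, 3, 5, 8, 7 and picks Y; Union would get 16.
Union's induced payoffs are 4, 17, 8, 14, 16, so Union commits to N2. Subgame-perfect outcome: (N2, Z) with payoffs (17, 17).
Now find the simultaneous Nash equilibrium.
Union's best replies: V→N5; W→N5; X→N3; Y→N5; Z→N5.
Management's best replies: N1→Y; N2→Z; N3→V; N4→Y; N5→Y.
Only (N5, Y) has each player best-responding; Nash payoffs (16, 8).
Union's commitment gain: 17 − 16 = 1.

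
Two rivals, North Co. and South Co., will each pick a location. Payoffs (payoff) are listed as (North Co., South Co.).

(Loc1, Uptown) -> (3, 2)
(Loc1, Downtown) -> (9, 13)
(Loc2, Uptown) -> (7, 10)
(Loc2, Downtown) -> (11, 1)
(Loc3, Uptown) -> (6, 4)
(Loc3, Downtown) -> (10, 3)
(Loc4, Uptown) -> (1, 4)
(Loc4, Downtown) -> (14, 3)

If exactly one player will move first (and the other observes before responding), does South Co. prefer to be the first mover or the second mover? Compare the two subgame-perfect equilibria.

If North Co. leads: South Co.'s best replies are Loc1→Downtown, Loc2→Uptown, Loc3→Uptown, Loc4→Uptown; North Co.'s induced payoffs 9, 7, 6, 1; outcome (Loc1, Downtown), payoffs (9, 13).
If South Co. leads: North Co.'s best replies are Uptown→Loc2, Downtown→Loc4; South Co.'s induced payoffs 10, 3; outcome (Loc2, Uptown), payoffs (7, 10).
South Co. gets 10 moving first and 13 moving second, so South Co. prefers to move second.

second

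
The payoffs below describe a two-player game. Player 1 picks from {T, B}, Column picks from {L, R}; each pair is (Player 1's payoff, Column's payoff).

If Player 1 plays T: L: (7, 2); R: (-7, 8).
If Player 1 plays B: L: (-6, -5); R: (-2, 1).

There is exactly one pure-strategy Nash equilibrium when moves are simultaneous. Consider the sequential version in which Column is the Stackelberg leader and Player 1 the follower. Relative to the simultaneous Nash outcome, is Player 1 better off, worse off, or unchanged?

Work backward from Player 1's decision.
- L: Player 1 compares 7, -6 and picks T; Column would get 2.
- R: Player 1 compares -7, -2 and picks B; Column would get 1.
Maximizing over 2, 1, Column chooses L. Subgame-perfect outcome: (T, L) with payoffs (7, 2).
For the simultaneous game, intersect best replies.
Player 1's best replies: L→T; R→B.
Column's best replies: T→R; B→R.
The unique mutual best reply is (B, R), giving (-2, 1).
Player 1 earns 7 sequentially versus -2 at the Nash outcome: better off.

better off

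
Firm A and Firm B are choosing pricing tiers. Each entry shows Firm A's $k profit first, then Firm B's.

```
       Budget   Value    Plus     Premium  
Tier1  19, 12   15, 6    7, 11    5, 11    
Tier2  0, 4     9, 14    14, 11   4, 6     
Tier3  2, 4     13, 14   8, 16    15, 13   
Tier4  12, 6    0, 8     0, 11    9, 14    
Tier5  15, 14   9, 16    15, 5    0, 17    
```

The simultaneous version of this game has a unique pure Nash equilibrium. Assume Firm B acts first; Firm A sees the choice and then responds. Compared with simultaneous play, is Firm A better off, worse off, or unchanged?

Work backward from Firm A's decision.
- Budget → Firm A plays Tier1 (best of 19, 0, 2, 12, 15); Firm B gets 12.
- Value → Firm A plays Tier1 (best of 15, 9, 13, 0, 9); Firm B gets 6.
- Plus → Firm A plays Tier5 (best of 7, 14, 8, 0, 15); Firm B gets 5.
- Premium → Firm A plays Tier3 (best of 5, 4, 15, 9, 0); Firm B gets 13.
Maximizing over 12, 6, 5, 13, Firm B chooses Premium. Subgame-perfect outcome: (Tier3, Premium) with payoffs (15, 13).
Now find the simultaneous Nash equilibrium.
Firm A's best replies: Budget→Tier1; Value→Tier1; Plus→Tier5; Premium→Tier3.
Firm B's best replies: Tier1→Budget; Tier2→Value; Tier3→Plus; Tier4→Premium; Tier5→Premium.
Only (Tier1, Budget) has each player best-responding; Nash payoffs (19, 12).
Firm A earns 15 sequentially versus 19 at the Nash outcome: worse off.

worse off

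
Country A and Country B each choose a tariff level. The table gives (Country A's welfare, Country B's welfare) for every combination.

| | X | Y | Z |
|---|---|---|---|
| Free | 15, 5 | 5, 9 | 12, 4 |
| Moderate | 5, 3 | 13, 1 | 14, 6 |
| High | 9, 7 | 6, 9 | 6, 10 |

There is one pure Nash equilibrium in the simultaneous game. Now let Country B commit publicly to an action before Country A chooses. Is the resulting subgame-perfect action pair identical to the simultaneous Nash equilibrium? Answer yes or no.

Solve by backward induction (Country B leads).
- X: Country A compares 15, 5, 9 and picks Free; Country B would get 5.
- Y: Country A compares 5, 13, 6 and picks Moderate; Country B would get 1.
- Z: Country A compares 12, 14, 6 and picks Moderate; Country B would get 6.
Among 5, 1, 6, the best is 6 at Z. Subgame-perfect outcome: (Moderate, Z) with payoffs (14, 6).
Under simultaneous play:
Country A's best replies: X→Free; Y→Moderate; Z→Moderate.
Country B's best replies: Free→Y; Moderate→Z; High→Z.
The unique mutual best reply is (Moderate, Z), giving (14, 6).
Sequential outcome (Moderate, Z) coincides with the Nash profile (Moderate, Z).

yes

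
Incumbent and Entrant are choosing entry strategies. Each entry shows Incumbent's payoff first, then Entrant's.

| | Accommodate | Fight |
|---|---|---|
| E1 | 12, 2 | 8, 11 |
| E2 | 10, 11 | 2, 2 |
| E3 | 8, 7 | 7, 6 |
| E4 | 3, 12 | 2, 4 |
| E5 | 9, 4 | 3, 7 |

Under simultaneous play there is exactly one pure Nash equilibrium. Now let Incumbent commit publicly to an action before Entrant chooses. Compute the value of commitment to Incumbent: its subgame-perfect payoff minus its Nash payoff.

2

Work backward from Entrant's decision.
- E1: Entrant compares 2, 11 and picks Fight; Incumbent would get 8.
- E2: Entrant compares 11, 2 and picks Accommodate; Incumbent would get 10.
- E3: Entrant compares 7, 6 and picks Accommodate; Incumbent would get 8.
- E4: Entrant compares 12, 4 and picks Accommodate; Incumbent would get 3.
- E5: Entrant compares 4, 7 and picks Fight; Incumbent would get 3.
Maximizing over 8, 10, 8, 3, 3, Incumbent chooses E2. Subgame-perfect outcome: (E2, Accommodate) with payoffs (10, 11).
Under simultaneous play:
Incumbent's best replies: Accommodate→E1; Fight→E1.
Entrant's best replies: E1→Fight; E2→Accommodate; E3→Accommodate; E4→Accommodate; E5→Fight.
The unique mutual best reply is (E1, Fight), giving (8, 11).
Incumbent's commitment gain: 10 − 8 = 2.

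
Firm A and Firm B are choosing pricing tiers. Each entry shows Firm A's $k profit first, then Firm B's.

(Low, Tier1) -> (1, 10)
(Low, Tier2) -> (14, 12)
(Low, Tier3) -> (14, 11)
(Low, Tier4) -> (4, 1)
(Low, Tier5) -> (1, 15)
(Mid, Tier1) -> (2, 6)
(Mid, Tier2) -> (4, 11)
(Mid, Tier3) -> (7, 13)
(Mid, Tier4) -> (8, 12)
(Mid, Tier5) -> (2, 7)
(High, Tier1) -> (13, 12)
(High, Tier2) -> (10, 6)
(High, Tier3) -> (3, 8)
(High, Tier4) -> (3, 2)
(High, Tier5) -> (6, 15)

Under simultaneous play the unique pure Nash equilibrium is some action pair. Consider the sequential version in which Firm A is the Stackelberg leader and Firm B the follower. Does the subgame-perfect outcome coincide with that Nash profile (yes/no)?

no

Work backward from Firm B's decision.
- Low: Firm B compares 10, 12, 11, 1, 15 and picks Tier5; Firm A would get 1.
- Mid: Firm B compares 6, 11, 13, 12, 7 and picks Tier3; Firm A would get 7.
- High: Firm B compares 12, 6, 8, 2, 15 and picks Tier5; Firm A would get 6.
Among 1, 7, 6, the best is 7 at Mid. Subgame-perfect outcome: (Mid, Tier3) with payoffs (7, 13).
Under simultaneous play:
Firm A's best replies: Tier1→High; Tier2→Low; Tier3→Low; Tier4→Mid; Tier5→High.
Firm B's best replies: Low→Tier5; Mid→Tier3; High→Tier5.
The unique mutual best reply is (High, Tier5), giving (6, 15).
Sequential outcome (Mid, Tier3) differs from the Nash profile (High, Tier5).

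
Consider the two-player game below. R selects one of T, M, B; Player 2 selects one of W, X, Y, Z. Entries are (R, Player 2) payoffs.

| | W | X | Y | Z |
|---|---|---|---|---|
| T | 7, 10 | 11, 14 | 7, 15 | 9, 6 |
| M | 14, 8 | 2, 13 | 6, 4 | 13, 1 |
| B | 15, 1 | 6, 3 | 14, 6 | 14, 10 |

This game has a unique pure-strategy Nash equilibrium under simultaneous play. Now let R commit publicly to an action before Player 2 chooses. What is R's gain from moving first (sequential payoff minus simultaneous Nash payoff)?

Work backward from Player 2's decision.
- T: Player 2 compares 10, 14, 15, 6 and picks Y; R would get 7.
- M: Player 2 compares 8, 13, 4, 1 and picks X; R would get 2.
- B: Player 2 compares 1, 3, 6, 10 and picks Z; R would get 14.
Among 7, 2, 14, the best is 14 at B. Subgame-perfect outcome: (B, Z) with payoffs (14, 10).
For the simultaneous game, intersect best replies.
R's best replies: W→B; X→T; Y→B; Z→B.
Player 2's best replies: T→Y; M→X; B→Z.
The unique mutual best reply is (B, Z), giving (14, 10).
R's commitment gain: 14 − 14 = 0.

0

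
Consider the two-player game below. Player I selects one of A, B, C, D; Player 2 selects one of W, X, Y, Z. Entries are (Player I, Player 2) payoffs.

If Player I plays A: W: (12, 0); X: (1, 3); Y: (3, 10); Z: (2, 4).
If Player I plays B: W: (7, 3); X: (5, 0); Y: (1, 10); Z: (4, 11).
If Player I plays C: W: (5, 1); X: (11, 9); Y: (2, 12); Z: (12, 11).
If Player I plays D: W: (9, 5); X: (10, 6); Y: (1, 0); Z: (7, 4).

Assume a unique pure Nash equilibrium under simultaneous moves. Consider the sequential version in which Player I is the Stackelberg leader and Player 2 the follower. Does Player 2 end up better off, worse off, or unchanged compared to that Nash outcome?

worse off

Work backward from Player 2's decision.
- A: BR = Y, leader payoff 3.
- B: BR = Z, leader payoff 4.
- C: BR = Y, leader payoff 2.
- D: BR = X, leader payoff 10.
Maximizing over 3, 4, 2, 10, Player I chooses D. Subgame-perfect outcome: (D, X) with payoffs (10, 6).
Now find the simultaneous Nash equilibrium.
Player I's best replies: W→A; X→C; Y→A; Z→C.
Player 2's best replies: A→Y; B→Z; C→Y; D→X.
The unique mutual best reply is (A, Y), giving (3, 10).
Player 2 earns 6 sequentially versus 10 at the Nash outcome: worse off.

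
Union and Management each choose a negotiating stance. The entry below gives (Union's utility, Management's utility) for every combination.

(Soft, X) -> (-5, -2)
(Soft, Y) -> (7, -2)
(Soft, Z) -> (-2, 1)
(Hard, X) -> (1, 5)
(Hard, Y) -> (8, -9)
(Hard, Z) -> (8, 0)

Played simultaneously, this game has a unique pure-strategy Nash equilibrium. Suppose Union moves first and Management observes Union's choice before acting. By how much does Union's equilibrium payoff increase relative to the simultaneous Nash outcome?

Management best-responds to each possible Union move:
- Soft: BR = Z, leader payoff -2.
- Hard: BR = X, leader payoff 1.
Maximizing over -2, 1, Union chooses Hard. Subgame-perfect outcome: (Hard, X) with payoffs (1, 5).
Under simultaneous play:
Union's best replies: X→Hard; Y→Hard; Z→Hard.
Management's best replies: Soft→Z; Hard→X.
The unique mutual best reply is (Hard, X), giving (1, 5).
Union's commitment gain: 1 − 1 = 0.

0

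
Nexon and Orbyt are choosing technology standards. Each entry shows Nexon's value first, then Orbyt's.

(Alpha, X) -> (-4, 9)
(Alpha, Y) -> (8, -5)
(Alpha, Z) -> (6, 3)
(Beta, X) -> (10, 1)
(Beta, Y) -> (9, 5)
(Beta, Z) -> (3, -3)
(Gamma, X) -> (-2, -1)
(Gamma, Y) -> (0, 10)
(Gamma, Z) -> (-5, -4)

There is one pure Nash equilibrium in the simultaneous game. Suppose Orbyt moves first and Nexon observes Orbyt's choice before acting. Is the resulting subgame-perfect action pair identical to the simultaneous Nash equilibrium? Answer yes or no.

yes

Work backward from Nexon's decision.
- X: BR = Beta, leader payoff 1.
- Y: BR = Beta, leader payoff 5.
- Z: BR = Alpha, leader payoff 3.
Maximizing over 1, 5, 3, Orbyt chooses Y. Subgame-perfect outcome: (Beta, Y) with payoffs (9, 5).
For the simultaneous game, intersect best replies.
Nexon's best replies: X→Beta; Y→Beta; Z→Alpha.
Orbyt's best replies: Alpha→X; Beta→Y; Gamma→Y.
The unique mutual best reply is (Beta, Y), giving (9, 5).
Sequential outcome (Beta, Y) coincides with the Nash profile (Beta, Y).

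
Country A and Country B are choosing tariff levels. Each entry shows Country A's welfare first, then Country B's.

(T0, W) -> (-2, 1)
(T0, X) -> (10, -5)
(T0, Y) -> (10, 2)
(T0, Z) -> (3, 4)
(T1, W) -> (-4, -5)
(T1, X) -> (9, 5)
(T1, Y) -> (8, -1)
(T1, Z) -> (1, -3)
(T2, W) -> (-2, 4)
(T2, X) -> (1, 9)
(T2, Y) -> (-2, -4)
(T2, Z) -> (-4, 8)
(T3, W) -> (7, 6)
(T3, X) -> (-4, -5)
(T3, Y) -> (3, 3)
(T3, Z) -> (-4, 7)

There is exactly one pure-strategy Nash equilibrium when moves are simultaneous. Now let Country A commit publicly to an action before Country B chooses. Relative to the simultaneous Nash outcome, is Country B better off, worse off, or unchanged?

Solve by backward induction (Country A leads).
- T0 → Country B plays Z (best of 1, -5, 2, 4); Country A gets 3.
- T1 → Country B plays X (best of -5, 5, -1, -3); Country A gets 9.
- T2 → Country B plays X (best of 4, 9, -4, 8); Country A gets 1.
- T3 → Country B plays Z (best of 6, -5, 3, 7); Country A gets -4.
Among 3, 9, 1, -4, the best is 9 at T1. Subgame-perfect outcome: (T1, X) with payoffs (9, 5).
For the simultaneous game, intersect best replies.
Country A's best replies: W→T3; X→T0; Y→T0; Z→T0.
Country B's best replies: T0→Z; T1→X; T2→X; T3→Z.
The unique mutual best reply is (T0, Z), giving (3, 4).
Country B earns 5 sequentially versus 4 at the Nash outcome: better off.

better off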